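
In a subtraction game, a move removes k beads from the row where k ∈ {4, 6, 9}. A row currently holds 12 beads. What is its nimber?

3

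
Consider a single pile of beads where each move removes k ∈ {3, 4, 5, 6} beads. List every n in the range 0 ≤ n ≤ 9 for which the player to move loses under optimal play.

0, 1, 2, 9

Compute g(0), g(1), … for moves {3, 4, 5, 6}:
g(0) = mex{} = 0
g(1) = mex{} = 0
g(2) = mex{} = 0
g(3) = mex{0} = 1
g(4) = mex{0} = 1
g(5) = mex{0} = 1
g(6) = mex{0,1} = 2
g(7) = mex{0,1} = 2
g(8) = mex{0,1} = 2
g(9) = mex{1,2} = 0
The P-positions (g = 0) in 0..9 are 0, 1, 2, 9.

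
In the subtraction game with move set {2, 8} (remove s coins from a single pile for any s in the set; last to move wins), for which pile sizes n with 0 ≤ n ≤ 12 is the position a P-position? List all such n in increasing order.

0, 1, 4, 5, 10, 11

Grundy values for subtraction set {2, 8}:
g(0) = mex{} = 0
g(1) = mex{} = 0
g(2) = mex{0} = 1
g(3) = mex{0} = 1
g(4) = mex{1} = 0
g(5) = mex{1} = 0
g(6) = mex{0} = 1
g(7) = mex{0} = 1
g(8) = mex{0,1} = 2
g(9) = mex{0,1} = 2
g(10) = mex{1,2} = 0
g(11) = mex{1,2} = 0
g(12) = mex{0} = 1
The P-positions (g = 0) in 0..12 are 0, 1, 4, 5, 10, 11.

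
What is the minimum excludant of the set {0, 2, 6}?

0 is in the set but 1 is not, so the mex is 1.

1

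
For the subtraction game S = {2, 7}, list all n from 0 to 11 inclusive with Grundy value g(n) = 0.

0, 1, 4, 5, 9, 10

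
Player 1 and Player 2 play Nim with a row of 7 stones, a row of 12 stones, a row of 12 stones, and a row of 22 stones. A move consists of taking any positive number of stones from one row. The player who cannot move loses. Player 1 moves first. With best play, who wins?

Compute the nim-sum pairwise:
7 XOR 12 = 11
11 XOR 12 = 7
7 XOR 22 = 17
The nim-sum is 17 ≠ 0, so this is an N-position: the player to move can win; Player 1 has a winning move.

Player 1 wins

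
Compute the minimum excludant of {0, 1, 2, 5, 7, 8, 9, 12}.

3

The values 0, 1, 2 are all present; 3 is the first non-negative integer missing from the set.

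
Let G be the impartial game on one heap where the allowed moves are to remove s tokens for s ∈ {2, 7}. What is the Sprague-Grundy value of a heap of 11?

Compute g(0), g(1), … for moves {2, 7}:
k:     0  1  2  3  4  5  6  7  8  9 10 11
g(k):  0  0  1  1  0  0  1  1  2  0  0  1
So g(11) = 1.

1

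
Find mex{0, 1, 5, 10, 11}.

2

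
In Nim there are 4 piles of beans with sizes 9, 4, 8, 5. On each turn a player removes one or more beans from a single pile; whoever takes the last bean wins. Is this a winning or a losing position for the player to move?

Losing position

Write each in binary and XOR column by column:
  1001  (9)
  0100  (4)
  1000  (8)
  0101  (5)
  ----
  0000  (0)
The nim-sum is 0, so this is a P-position: the player to move is in a losing position under optimal play.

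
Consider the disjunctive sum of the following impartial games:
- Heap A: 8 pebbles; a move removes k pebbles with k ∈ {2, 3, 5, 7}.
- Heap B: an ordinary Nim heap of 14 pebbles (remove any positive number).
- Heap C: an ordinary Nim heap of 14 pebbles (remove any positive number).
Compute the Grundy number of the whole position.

Build the Grundy sequence for heap A with g(k) = mex{g(k−s) : s ∈ {2, 3, 5, 7}, s ≤ k}:
k:     0  1  2  3  4  5  6  7  8
g(k):  0  0  1  1  2  2  3  3  4
So g(8) = 4.
Heap B is a plain Nim heap of size 14, so its Grundy value is 14.
Heap C is a plain Nim heap of size 14, so its Grundy value is 14.
The value of a disjunctive sum is the nim-sum of the parts.
Combined value = 4 XOR 14 XOR 14 = 4.

4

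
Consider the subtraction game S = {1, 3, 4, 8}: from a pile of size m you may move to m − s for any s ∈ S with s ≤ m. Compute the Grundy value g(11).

Compute g(0), g(1), … for moves {1, 3, 4, 8}:
k:     0  1  2  3  4  5  6  7  8  9 10 11
g(k):  0  1  0  1  2  3  2  0  1  0  1  2
So g(11) = 2.

2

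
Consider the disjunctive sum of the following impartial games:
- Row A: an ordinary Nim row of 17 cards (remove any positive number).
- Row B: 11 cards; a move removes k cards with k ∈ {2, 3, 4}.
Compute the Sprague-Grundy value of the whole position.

Row A is a plain Nim row of size 17, so its Grundy value is 17.
Grundy values for row B (subtraction set {2, 3, 4}):
k:     0  1  2  3  4  5  6  7  8  9 10 11
g(k):  0  0  1  1  2  2  0  0  1  1  2  2
So g(11) = 2.
By the Sprague-Grundy theorem, the Grundy value of a sum of independent games is the XOR of the component values.
Combined value = 17 ⊕ 2 = 19.

19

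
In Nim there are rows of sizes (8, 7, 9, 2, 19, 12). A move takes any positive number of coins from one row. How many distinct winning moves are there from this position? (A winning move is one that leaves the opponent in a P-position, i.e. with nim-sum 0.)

Bitwise XOR of the heap sizes:
  01000  (8)
  00111  (7)
  01001  (9)
  00010  (2)
  10011  (19)
  01100  (12)
  -----
  11011  (27)
The overall nim-sum is X = 27. A row of size p has a winning move iff p XOR X < p (reduce it to p XOR X).
  8: 8 XOR 27 = 19 ≥ 8 — no move.
  7: 7 XOR 27 = 28 ≥ 7 — no move.
  9: 9 XOR 27 = 18 ≥ 9 — no move.
  2: 2 XOR 27 = 25 ≥ 2 — no move.
  19: 19 XOR 27 = 8 < 19 — winning move (to 8).
  12: 12 XOR 27 = 23 ≥ 12 — no move.
That gives 1 winning move.

1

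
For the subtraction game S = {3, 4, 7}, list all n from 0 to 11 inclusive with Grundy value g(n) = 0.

Compute g(0), g(1), … for moves {3, 4, 7}:
g(0) = mex{} = 0
g(1) = mex{} = 0
g(2) = mex{} = 0
g(3) = mex{0} = 1
g(4) = mex{0} = 1
g(5) = mex{0} = 1
g(6) = mex{0,1} = 2
g(7) = mex{0,1} = 2
g(8) = mex{0,1} = 2
g(9) = mex{0,1,2} = 3
g(10) = mex{1,2} = 0
g(11) = mex{1,2} = 0
The P-positions (g = 0) in 0..11 are 0, 1, 2, 10, 11.

0, 1, 2, 10, 11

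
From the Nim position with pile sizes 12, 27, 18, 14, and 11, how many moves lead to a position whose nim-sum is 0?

Nim-sum: 12 ^ 27 ^ 18 ^ 14 ^ 11 = 0.
The nim-sum is already 0, so every move leaves a nonzero nim-sum — there are no winning moves.

0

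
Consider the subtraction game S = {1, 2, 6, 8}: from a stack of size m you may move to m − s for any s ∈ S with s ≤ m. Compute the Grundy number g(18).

1

Build the Grundy sequence with g(k) = mex{g(k−s) : s ∈ {1, 2, 6, 8}, s ≤ k}:
k:     0  1  2  3  4  5  6  7  8  9 10 11 12 13 14 15 16 17 18
g(k):  0  1  2  0  1  2  3  0  1  2  0  1  2  3  0  1  2  0  1
So g(18) = 1.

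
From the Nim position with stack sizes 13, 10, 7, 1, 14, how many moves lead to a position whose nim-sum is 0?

3

Compute the nim-sum pairwise:
13 ^ 10 = 7
7 ^ 7 = 0
0 ^ 1 = 1
1 ^ 14 = 15
The overall nim-sum is X = 15. A stack of size p has a winning move iff p XOR X < p (reduce it to p XOR X).
  13: 13 XOR 15 = 2 < 13 — winning move (to 2).
  10: 10 XOR 15 = 5 < 10 — winning move (to 5).
  7: 7 XOR 15 = 8 ≥ 7 — no move.
  1: 1 XOR 15 = 14 ≥ 1 — no move.
  14: 14 XOR 15 = 1 < 14 — winning move (to 1).
That gives 3 winning moves.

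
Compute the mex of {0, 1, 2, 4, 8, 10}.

The values 0, 1, 2 are all present; 3 is the first non-negative integer missing from the set.

3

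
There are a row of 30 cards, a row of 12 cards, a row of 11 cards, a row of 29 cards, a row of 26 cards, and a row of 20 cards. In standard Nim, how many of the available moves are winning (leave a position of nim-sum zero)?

5

Compute the nim-sum pairwise:
30 ^ 12 = 18
18 ^ 11 = 25
25 ^ 29 = 4
4 ^ 26 = 30
30 ^ 20 = 10
The overall nim-sum is X = 10. A row of size p has a winning move iff p XOR X < p (reduce it to p XOR X).
  30: 30 XOR 10 = 20 < 30 — winning move (to 20).
  12: 12 XOR 10 = 6 < 12 — winning move (to 6).
  11: 11 XOR 10 = 1 < 11 — winning move (to 1).
  29: 29 XOR 10 = 23 < 29 — winning move (to 23).
  26: 26 XOR 10 = 16 < 26 — winning move (to 16).
  20: 20 XOR 10 = 30 ≥ 20 — no move.
That gives 5 winning moves.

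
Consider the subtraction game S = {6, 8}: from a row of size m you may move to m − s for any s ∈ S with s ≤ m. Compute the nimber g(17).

Build the Grundy sequence with g(k) = mex{g(k−s) : s ∈ {6, 8}, s ≤ k}:
k:     0  1  2  3  4  5  6  7  8  9 10 11 12 13 14 15 16 17
g(k):  0  0  0  0  0  0  1  1  1  1  1  1  2  2  0  0  0  0
So g(17) = 0.

0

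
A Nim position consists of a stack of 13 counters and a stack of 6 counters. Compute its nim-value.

11

Nim-sum: 13 XOR 6 = 11.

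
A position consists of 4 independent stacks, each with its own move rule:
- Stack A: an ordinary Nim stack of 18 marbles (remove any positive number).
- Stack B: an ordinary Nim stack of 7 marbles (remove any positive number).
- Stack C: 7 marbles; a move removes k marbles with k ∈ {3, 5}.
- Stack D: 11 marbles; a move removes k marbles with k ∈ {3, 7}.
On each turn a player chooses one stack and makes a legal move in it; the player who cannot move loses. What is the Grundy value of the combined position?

Stack A is a plain Nim stack of size 18, so its Grundy value is 18.
Stack B is a plain Nim stack of size 7, so its Grundy value is 7.
Grundy values for stack C (subtraction set {3, 5}):
k:     0  1  2  3  4  5  6  7
g(k):  0  0  0  1  1  1  2  2
So g(7) = 2.
Build the Grundy sequence for stack D with g(k) = mex{g(k−s) : s ∈ {3, 7}, s ≤ k}:
k:     0  1  2  3  4  5  6  7  8  9 10 11
g(k):  0  0  0  1  1  1  0  2  2  1  0  0
So g(11) = 0.
The value of a disjunctive sum is the nim-sum of the parts.
Combined value = 18 XOR 7 XOR 2 XOR 0 = 23.

23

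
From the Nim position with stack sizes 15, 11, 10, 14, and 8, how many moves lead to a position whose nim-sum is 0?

5

Compute the nim-sum pairwise:
15 XOR 11 = 4
4 XOR 10 = 14
14 XOR 14 = 0
0 XOR 8 = 8
The overall nim-sum is X = 8. A stack of size p has a winning move iff p XOR X < p (reduce it to p XOR X).
  15: 15 XOR 8 = 7 < 15 — winning move (to 7).
  11: 11 XOR 8 = 3 < 11 — winning move (to 3).
  10: 10 XOR 8 = 2 < 10 — winning move (to 2).
  14: 14 XOR 8 = 6 < 14 — winning move (to 6).
  8: 8 XOR 8 = 0 < 8 — winning move (to 0).
That gives 5 winning moves.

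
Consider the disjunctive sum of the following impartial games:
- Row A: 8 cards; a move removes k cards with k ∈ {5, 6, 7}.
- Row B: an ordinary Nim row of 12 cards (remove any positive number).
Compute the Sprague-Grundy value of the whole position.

For row A, compute g(0), g(1), … with moves {5, 6, 7}:
g(0) = mex{} = 0
g(1) = mex{} = 0
g(2) = mex{} = 0
g(3) = mex{} = 0
g(4) = mex{} = 0
g(5) = mex{0} = 1
g(6) = mex{0} = 1
g(7) = mex{0} = 1
g(8) = mex{0} = 1
So g(8) = 1.
Row B is a plain Nim row of size 12, so its Grundy value is 12.
The value of a disjunctive sum is the nim-sum of the parts.
Combined value = 1 XOR 12 = 13.

13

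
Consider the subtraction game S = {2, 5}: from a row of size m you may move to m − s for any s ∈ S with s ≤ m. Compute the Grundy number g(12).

2

Compute g(0), g(1), … for moves {2, 5}:
g(0) = mex{} = 0
g(1) = mex{} = 0
g(2) = mex{0} = 1
g(3) = mex{0} = 1
g(4) = mex{1} = 0
g(5) = mex{0,1} = 2
g(6) = mex{0} = 1
g(7) = mex{1,2} = 0
g(8) = mex{1} = 0
g(9) = mex{0} = 1
g(10) = mex{0,2} = 1
g(11) = mex{1} = 0
g(12) = mex{0,1} = 2
So g(12) = 2.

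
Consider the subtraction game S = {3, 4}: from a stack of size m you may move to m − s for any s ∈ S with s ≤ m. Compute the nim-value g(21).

Build the Grundy sequence with g(k) = mex{g(k−s) : s ∈ {3, 4}, s ≤ k}:
k:     0  1  2  3  4  5  6  7  8  9 10 11 12 13 14 15 16 17 18 19 20 21
g(k):  0  0  0  1  1  1  2  0  0  0  1  1  1  2  0  0  0  1  1  1  2  0
So g(21) = 0.

0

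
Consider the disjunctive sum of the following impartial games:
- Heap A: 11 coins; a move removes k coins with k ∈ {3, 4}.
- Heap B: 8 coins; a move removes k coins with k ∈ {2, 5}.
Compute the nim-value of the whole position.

For heap A, compute g(0), g(1), … with moves {3, 4}:
k:     0  1  2  3  4  5  6  7  8  9 10 11
g(k):  0  0  0  1  1  1  2  0  0  0  1  1
So g(11) = 1.
For heap B, compute g(0), g(1), … with moves {2, 5}:
k:     0  1  2  3  4  5  6  7  8
g(k):  0  0  1  1  0  2  1  0  0
So g(8) = 0.
The value of a disjunctive sum is the nim-sum of the parts.
Combined value = 1 XOR 0 = 1.

1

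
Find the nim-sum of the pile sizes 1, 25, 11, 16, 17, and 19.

Write each in binary and XOR column by column:
  00001  (1)
  11001  (25)
  01011  (11)
  10000  (16)
  10001  (17)
  10011  (19)
  -----
  00001  (1)

1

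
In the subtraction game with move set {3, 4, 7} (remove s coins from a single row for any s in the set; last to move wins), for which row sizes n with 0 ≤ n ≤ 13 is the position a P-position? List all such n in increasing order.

0, 1, 2, 10, 11, 12

Compute g(0), g(1), … for moves {3, 4, 7}:
k:     0  1  2  3  4  5  6  7  8  9 10 11 12 13
g(k):  0  0  0  1  1  1  2  2  2  3  0  0  0  1
The P-positions (g = 0) in 0..13 are 0, 1, 2, 10, 11, 12.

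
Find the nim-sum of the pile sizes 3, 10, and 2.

11

Bitwise XOR of the heap sizes:
  0011  (3)
  1010  (10)
  0010  (2)
  ----
  1011  (11)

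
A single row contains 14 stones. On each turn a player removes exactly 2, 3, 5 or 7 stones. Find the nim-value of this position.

2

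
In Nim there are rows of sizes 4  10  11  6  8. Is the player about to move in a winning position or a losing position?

Bitwise XOR of the heap sizes:
  0100  (4)
  1010  (10)
  1011  (11)
  0110  (6)
  1000  (8)
  ----
  1011  (11)
The nim-sum is 11 ≠ 0, so this is an N-position: the player to move can win.

Winning position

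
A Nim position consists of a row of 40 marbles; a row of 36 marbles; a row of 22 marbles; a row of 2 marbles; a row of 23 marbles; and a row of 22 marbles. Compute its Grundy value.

25

Compute the nim-sum pairwise:
40 ⊕ 36 = 12
12 ⊕ 22 = 26
26 ⊕ 2 = 24
24 ⊕ 23 = 15
15 ⊕ 22 = 25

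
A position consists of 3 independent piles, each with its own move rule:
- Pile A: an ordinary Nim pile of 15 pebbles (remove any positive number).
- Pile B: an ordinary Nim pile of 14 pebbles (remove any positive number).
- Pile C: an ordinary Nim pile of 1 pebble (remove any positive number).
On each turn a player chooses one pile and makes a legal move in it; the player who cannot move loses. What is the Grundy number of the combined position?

0

Pile A is a plain Nim pile of size 15, so its Grundy value is 15.
Pile B is a plain Nim pile of size 14, so its Grundy value is 14.
Pile C is a plain Nim pile of size 1, so its Grundy value is 1.
The value of a disjunctive sum is the nim-sum of the parts.
Combined value = 15 ⊕ 14 ⊕ 1 = 0.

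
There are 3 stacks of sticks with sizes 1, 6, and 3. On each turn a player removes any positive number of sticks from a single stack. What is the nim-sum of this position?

4

Nim-sum: 1 ^ 6 ^ 3 = 4.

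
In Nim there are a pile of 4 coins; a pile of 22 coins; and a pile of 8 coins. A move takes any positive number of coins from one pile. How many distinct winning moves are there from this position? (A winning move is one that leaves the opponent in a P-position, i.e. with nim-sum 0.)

In binary:
  00100  (4)
  10110  (22)
  01000  (8)
  -----
  11010  (26)
The overall nim-sum is X = 26. A pile of size p has a winning move iff p XOR X < p (reduce it to p XOR X).
  4: 4 XOR 26 = 30 ≥ 4 — no move.
  22: 22 XOR 26 = 12 < 22 — winning move (to 12).
  8: 8 XOR 26 = 18 ≥ 8 — no move.
That gives 1 winning move.

1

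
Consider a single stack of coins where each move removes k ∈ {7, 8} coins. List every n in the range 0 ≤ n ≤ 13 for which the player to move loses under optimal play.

0, 1, 2, 3, 4, 5, 6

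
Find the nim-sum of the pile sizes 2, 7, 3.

Nim-sum: 2 ^ 7 ^ 3 = 6.

6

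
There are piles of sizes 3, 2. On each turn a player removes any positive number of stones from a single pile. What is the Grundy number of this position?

1

Compute the nim-sum pairwise:
3 ⊕ 2 = 1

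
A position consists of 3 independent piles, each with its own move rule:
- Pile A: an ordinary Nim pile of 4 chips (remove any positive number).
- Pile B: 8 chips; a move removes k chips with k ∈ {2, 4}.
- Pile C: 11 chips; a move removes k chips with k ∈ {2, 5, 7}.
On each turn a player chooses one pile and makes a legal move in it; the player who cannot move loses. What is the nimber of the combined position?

6

Pile A is a plain Nim pile of size 4, so its Grundy value is 4.
For pile B, compute g(0), g(1), … with moves {2, 4}:
g(0) = mex{} = 0
g(1) = mex{} = 0
g(2) = mex{0} = 1
g(3) = mex{0} = 1
g(4) = mex{0,1} = 2
g(5) = mex{0,1} = 2
g(6) = mex{1,2} = 0
g(7) = mex{1,2} = 0
g(8) = mex{0,2} = 1
So g(8) = 1.
For pile C, compute g(0), g(1), … with moves {2, 5, 7}:
g(0) = mex{} = 0
g(1) = mex{} = 0
g(2) = mex{0} = 1
g(3) = mex{0} = 1
g(4) = mex{1} = 0
g(5) = mex{0,1} = 2
g(6) = mex{0} = 1
g(7) = mex{0,1,2} = 3
g(8) = mex{0,1} = 2
g(9) = mex{0,1,3} = 2
g(10) = mex{1,2} = 0
g(11) = mex{0,1,2} = 3
So g(11) = 3.
By the Sprague-Grundy theorem, the Grundy value of a sum of independent games is the XOR of the component values.
Combined value = 4 ⊕ 1 ⊕ 3 = 6.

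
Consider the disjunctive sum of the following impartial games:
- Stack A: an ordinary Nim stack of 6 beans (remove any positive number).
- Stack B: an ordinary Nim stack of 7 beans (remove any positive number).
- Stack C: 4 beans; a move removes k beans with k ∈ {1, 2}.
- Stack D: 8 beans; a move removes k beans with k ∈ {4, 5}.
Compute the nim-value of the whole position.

Stack A is a plain Nim stack of size 6, so its Grundy value is 6.
Stack B is a plain Nim stack of size 7, so its Grundy value is 7.
Build the Grundy sequence for stack C with g(k) = mex{g(k−s) : s ∈ {1, 2}, s ≤ k}:
k:     0  1  2  3  4
g(k):  0  1  2  0  1
So g(4) = 1.
Grundy values for stack D (subtraction set {4, 5}):
g(0) = mex{} = 0
g(1) = mex{} = 0
g(2) = mex{} = 0
g(3) = mex{} = 0
g(4) = mex{0} = 1
g(5) = mex{0} = 1
g(6) = mex{0} = 1
g(7) = mex{0} = 1
g(8) = mex{0,1} = 2
So g(8) = 2.
The value of a disjunctive sum is the nim-sum of the parts.
Combined value = 6 ⊕ 7 ⊕ 1 ⊕ 2 = 2.

2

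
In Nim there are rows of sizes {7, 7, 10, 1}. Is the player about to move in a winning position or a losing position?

Winning position

Nim-sum: 7 ^ 7 ^ 10 ^ 1 = 11.
The nim-sum is 11 ≠ 0, so this is an N-position: the player to move can win.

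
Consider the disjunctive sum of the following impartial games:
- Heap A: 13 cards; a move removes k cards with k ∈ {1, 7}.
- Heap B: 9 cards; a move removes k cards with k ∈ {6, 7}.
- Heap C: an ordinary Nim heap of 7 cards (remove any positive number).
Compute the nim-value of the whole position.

7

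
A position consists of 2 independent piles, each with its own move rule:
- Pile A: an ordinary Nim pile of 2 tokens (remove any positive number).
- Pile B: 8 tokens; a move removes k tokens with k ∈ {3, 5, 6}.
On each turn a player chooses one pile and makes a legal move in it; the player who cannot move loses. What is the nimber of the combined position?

0

Pile A is a plain Nim pile of size 2, so its Grundy value is 2.
Grundy values for pile B (subtraction set {3, 5, 6}):
k:     0  1  2  3  4  5  6  7  8
g(k):  0  0  0  1  1  1  2  2  2
So g(8) = 2.
By the Sprague-Grundy theorem, the Grundy value of a sum of independent games is the XOR of the component values.
Combined value = 2 ⊕ 2 = 0.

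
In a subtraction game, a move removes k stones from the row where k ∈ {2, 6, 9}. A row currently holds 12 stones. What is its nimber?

0

Grundy values for subtraction set {2, 6, 9}:
g(0) = mex{} = 0
g(1) = mex{} = 0
g(2) = mex{0} = 1
g(3) = mex{0} = 1
g(4) = mex{1} = 0
g(5) = mex{1} = 0
g(6) = mex{0} = 1
g(7) = mex{0} = 1
g(8) = mex{1} = 0
g(9) = mex{0,1} = 2
g(10) = mex{0} = 1
g(11) = mex{0,1,2} = 3
g(12) = mex{1} = 0
So g(12) = 0.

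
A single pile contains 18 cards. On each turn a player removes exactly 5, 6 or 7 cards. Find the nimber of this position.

1

Build the Grundy sequence with g(k) = mex{g(k−s) : s ∈ {5, 6, 7}, s ≤ k}:
k:     0  1  2  3  4  5  6  7  8  9 10 11 12 13 14 15 16 17 18
g(k):  0  0  0  0  0  1  1  1  1  1  2  2  0  0  0  0  0  1  1
So g(18) = 1.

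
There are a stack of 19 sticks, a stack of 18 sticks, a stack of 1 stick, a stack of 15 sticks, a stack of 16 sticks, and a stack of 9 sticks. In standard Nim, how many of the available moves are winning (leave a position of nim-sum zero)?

Bitwise XOR of the heap sizes:
  10011  (19)
  10010  (18)
  00001  (1)
  01111  (15)
  10000  (16)
  01001  (9)
  -----
  10110  (22)
The overall nim-sum is X = 22. A stack of size p has a winning move iff p XOR X < p (reduce it to p XOR X).
  19: 19 XOR 22 = 5 < 19 — winning move (to 5).
  18: 18 XOR 22 = 4 < 18 — winning move (to 4).
  1: 1 XOR 22 = 23 ≥ 1 — no move.
  15: 15 XOR 22 = 25 ≥ 15 — no move.
  16: 16 XOR 22 = 6 < 16 — winning move (to 6).
  9: 9 XOR 22 = 31 ≥ 9 — no move.
That gives 3 winning moves.

3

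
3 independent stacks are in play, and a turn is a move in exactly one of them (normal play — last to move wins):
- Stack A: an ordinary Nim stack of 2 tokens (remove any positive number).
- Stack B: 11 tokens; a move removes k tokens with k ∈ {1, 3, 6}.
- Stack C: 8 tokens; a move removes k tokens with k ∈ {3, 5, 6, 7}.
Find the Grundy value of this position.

0

Stack A is a plain Nim stack of size 2, so its Grundy value is 2.
Build the Grundy sequence for stack B with g(k) = mex{g(k−s) : s ∈ {1, 3, 6}, s ≤ k}:
g(0) = mex{} = 0
g(1) = mex{0} = 1
g(2) = mex{1} = 0
g(3) = mex{0} = 1
g(4) = mex{1} = 0
g(5) = mex{0} = 1
g(6) = mex{0,1} = 2
g(7) = mex{0,1,2} = 3
g(8) = mex{0,1,3} = 2
g(9) = mex{1,2} = 0
g(10) = mex{0,3} = 1
g(11) = mex{1,2} = 0
So g(11) = 0.
Build the Grundy sequence for stack C with g(k) = mex{g(k−s) : s ∈ {3, 5, 6, 7}, s ≤ k}:
k:     0  1  2  3  4  5  6  7  8
g(k):  0  0  0  1  1  1  2  2  2
So g(8) = 2.
By the Sprague-Grundy theorem, the Grundy value of a sum of independent games is the XOR of the component values.
Combined value = 2 XOR 0 XOR 2 = 0.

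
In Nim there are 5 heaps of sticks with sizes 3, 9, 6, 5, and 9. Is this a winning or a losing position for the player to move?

Losing position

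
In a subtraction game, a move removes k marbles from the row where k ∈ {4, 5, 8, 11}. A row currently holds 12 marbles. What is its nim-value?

3

Compute g(0), g(1), … for moves {4, 5, 8, 11}:
k:     0  1  2  3  4  5  6  7  8  9 10 11 12
g(k):  0  0  0  0  1  1  1  1  2  2  2  2  3
So g(12) = 3.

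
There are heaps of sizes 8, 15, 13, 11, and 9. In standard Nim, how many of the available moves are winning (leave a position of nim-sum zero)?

5

In binary:
  1000  (8)
  1111  (15)
  1101  (13)
  1011  (11)
  1001  (9)
  ----
  1000  (8)
The overall nim-sum is X = 8. A heap of size p has a winning move iff p XOR X < p (reduce it to p XOR X).
  8: 8 XOR 8 = 0 < 8 — winning move (to 0).
  15: 15 XOR 8 = 7 < 15 — winning move (to 7).
  13: 13 XOR 8 = 5 < 13 — winning move (to 5).
  11: 11 XOR 8 = 3 < 11 — winning move (to 3).
  9: 9 XOR 8 = 1 < 9 — winning move (to 1).
That gives 5 winning moves.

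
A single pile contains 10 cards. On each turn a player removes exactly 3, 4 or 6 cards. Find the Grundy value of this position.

Grundy values for subtraction set {3, 4, 6}:
g(0) = mex{} = 0
g(1) = mex{} = 0
g(2) = mex{} = 0
g(3) = mex{0} = 1
g(4) = mex{0} = 1
g(5) = mex{0} = 1
g(6) = mex{0,1} = 2
g(7) = mex{0,1} = 2
g(8) = mex{0,1} = 2
g(9) = mex{1,2} = 0
g(10) = mex{1,2} = 0
So g(10) = 0.

0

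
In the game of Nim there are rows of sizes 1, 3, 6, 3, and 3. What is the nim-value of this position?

4

Write each in binary and XOR column by column:
  001  (1)
  011  (3)
  110  (6)
  011  (3)
  011  (3)
  ---
  100  (4)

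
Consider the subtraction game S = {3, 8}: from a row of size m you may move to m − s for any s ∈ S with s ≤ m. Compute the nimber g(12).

0

Compute g(0), g(1), … for moves {3, 8}:
k:     0  1  2  3  4  5  6  7  8  9 10 11 12
g(k):  0  0  0  1  1  1  0  0  2  1  1  0  0
So g(12) = 0.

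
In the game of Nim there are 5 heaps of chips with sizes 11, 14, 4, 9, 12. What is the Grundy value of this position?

Nim-sum: 11 XOR 14 XOR 4 XOR 9 XOR 12 = 4.

4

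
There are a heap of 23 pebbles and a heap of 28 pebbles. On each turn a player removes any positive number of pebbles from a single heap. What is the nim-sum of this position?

11

Bitwise XOR of the heap sizes:
  10111  (23)
  11100  (28)
  -----
  01011  (11)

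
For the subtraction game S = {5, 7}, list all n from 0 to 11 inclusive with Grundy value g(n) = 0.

0, 1, 2, 3, 4

Compute g(0), g(1), … for moves {5, 7}:
k:     0  1  2  3  4  5  6  7  8  9 10 11
g(k):  0  0  0  0  0  1  1  1  1  1  2  2
The P-positions (g = 0) in 0..11 are 0, 1, 2, 3, 4.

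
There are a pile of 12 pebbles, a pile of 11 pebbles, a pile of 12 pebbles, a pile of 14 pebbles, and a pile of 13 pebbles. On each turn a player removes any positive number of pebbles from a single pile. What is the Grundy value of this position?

8

Bitwise XOR of the heap sizes:
  1100  (12)
  1011  (11)
  1100  (12)
  1110  (14)
  1101  (13)
  ----
  1000  (8)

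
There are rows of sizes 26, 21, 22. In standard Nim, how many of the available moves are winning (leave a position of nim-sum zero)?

3

Nim-sum: 26 ⊕ 21 ⊕ 22 = 25.
The overall nim-sum is X = 25. A row of size p has a winning move iff p XOR X < p (reduce it to p XOR X).
  26: 26 XOR 25 = 3 < 26 — winning move (to 3).
  21: 21 XOR 25 = 12 < 21 — winning move (to 12).
  22: 22 XOR 25 = 15 < 22 — winning move (to 15).
That gives 3 winning moves.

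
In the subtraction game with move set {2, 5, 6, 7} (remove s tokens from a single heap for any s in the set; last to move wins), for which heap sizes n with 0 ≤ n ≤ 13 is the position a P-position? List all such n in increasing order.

Compute g(0), g(1), … for moves {2, 5, 6, 7}:
g(0) = mex{} = 0
g(1) = mex{} = 0
g(2) = mex{0} = 1
g(3) = mex{0} = 1
g(4) = mex{1} = 0
g(5) = mex{0,1} = 2
g(6) = mex{0} = 1
g(7) = mex{0,1,2} = 3
g(8) = mex{0,1} = 2
g(9) = mex{0,1,3} = 2
g(10) = mex{0,1,2} = 3
g(11) = mex{0,1,2} = 3
g(12) = mex{1,2,3} = 0
g(13) = mex{1,2,3} = 0
The P-positions (g = 0) in 0..13 are 0, 1, 4, 12, 13.

0, 1, 4, 12, 13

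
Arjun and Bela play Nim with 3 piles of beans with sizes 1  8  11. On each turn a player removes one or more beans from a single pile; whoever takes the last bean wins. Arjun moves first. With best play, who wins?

Arjun wins

Write each in binary and XOR column by column:
  0001  (1)
  1000  (8)
  1011  (11)
  ----
  0010  (2)
The nim-sum is 2 ≠ 0, so this is an N-position: the player to move can win; Arjun has a winning move.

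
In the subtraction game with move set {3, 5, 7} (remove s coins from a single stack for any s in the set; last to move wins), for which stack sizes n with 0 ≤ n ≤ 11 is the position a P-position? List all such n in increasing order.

0, 1, 2, 10, 11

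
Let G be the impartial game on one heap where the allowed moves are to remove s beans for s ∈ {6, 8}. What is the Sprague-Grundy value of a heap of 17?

0

Compute g(0), g(1), … for moves {6, 8}:
k:     0  1  2  3  4  5  6  7  8  9 10 11 12 13 14 15 16 17
g(k):  0  0  0  0  0  0  1  1  1  1  1  1  2  2  0  0  0  0
So g(17) = 0.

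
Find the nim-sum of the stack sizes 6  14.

Write each in binary and XOR column by column:
  0110  (6)
  1110  (14)
  ----
  1000  (8)

8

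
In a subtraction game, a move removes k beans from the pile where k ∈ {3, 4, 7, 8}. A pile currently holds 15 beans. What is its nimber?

1

Compute g(0), g(1), … for moves {3, 4, 7, 8}:
k:     0  1  2  3  4  5  6  7  8  9 10 11 12 13 14 15
g(k):  0  0  0  1  1  1  2  2  2  3  3  0  0  0  1  1
So g(15) = 1.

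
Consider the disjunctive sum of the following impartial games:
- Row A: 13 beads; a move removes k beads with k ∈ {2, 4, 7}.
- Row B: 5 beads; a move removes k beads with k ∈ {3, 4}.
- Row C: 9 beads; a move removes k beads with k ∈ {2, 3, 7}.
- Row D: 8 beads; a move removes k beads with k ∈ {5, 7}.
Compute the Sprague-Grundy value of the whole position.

Grundy values for row A (subtraction set {2, 4, 7}):
k:     0  1  2  3  4  5  6  7  8  9 10 11 12 13
g(k):  0  0  1  1  2  2  0  3  1  0  2  1  0  2
So g(13) = 2.
For row B, compute g(0), g(1), … with moves {3, 4}:
g(0) = mex{} = 0
g(1) = mex{} = 0
g(2) = mex{} = 0
g(3) = mex{0} = 1
g(4) = mex{0} = 1
g(5) = mex{0} = 1
So g(5) = 1.
For row C, compute g(0), g(1), … with moves {2, 3, 7}:
k:     0  1  2  3  4  5  6  7  8  9
g(k):  0  0  1  1  2  0  0  1  1  2
So g(9) = 2.
For row D, compute g(0), g(1), … with moves {5, 7}:
k:     0  1  2  3  4  5  6  7  8
g(k):  0  0  0  0  0  1  1  1  1
So g(8) = 1.
The value of a disjunctive sum is the nim-sum of the parts.
Combined value = 2 ⊕ 1 ⊕ 2 ⊕ 1 = 0.

0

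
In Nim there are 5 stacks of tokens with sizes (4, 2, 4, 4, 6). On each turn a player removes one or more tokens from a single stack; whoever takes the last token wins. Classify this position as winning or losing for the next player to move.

Compute the nim-sum pairwise:
4 ^ 2 = 6
6 ^ 4 = 2
2 ^ 4 = 6
6 ^ 6 = 0
The nim-sum is 0, so this is a P-position: the player to move is in a losing position under optimal play.

Losing position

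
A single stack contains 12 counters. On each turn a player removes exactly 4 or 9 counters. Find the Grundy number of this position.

1

Compute g(0), g(1), … for moves {4, 9}:
k:     0  1  2  3  4  5  6  7  8  9 10 11 12
g(k):  0  0  0  0  1  1  1  1  0  2  2  2  1
So g(12) = 1.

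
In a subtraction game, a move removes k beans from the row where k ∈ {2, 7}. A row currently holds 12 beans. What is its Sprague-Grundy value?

1

Compute g(0), g(1), … for moves {2, 7}:
k:     0  1  2  3  4  5  6  7  8  9 10 11 12
g(k):  0  0  1  1  0  0  1  1  2  0  0  1  1
So g(12) = 1.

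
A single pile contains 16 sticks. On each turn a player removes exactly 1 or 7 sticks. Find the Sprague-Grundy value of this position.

Compute g(0), g(1), … for moves {1, 7}:
k:     0  1  2  3  4  5  6  7  8  9 10 11 12 13 14 15 16
g(k):  0  1  0  1  0  1  0  1  0  1  0  1  0  1  0  1  0
So g(16) = 0.

0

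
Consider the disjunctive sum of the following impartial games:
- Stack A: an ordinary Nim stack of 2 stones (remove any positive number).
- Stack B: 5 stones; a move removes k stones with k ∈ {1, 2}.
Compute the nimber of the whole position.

0

Stack A is a plain Nim stack of size 2, so its Grundy value is 2.
For stack B, compute g(0), g(1), … with moves {1, 2}:
k:     0  1  2  3  4  5
g(k):  0  1  2  0  1  2
So g(5) = 2.
The value of a disjunctive sum is the nim-sum of the parts.
Combined value = 2 XOR 2 = 0.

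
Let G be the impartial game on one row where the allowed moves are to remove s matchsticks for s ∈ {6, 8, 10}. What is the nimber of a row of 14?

Compute g(0), g(1), … for moves {6, 8, 10}:
k:     0  1  2  3  4  5  6  7  8  9 10 11 12 13 14
g(k):  0  0  0  0  0  0  1  1  1  1  1  1  2  2  2
So g(14) = 2.

2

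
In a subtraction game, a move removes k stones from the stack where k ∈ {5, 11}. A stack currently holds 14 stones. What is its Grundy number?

2

Compute g(0), g(1), … for moves {5, 11}:
k:     0  1  2  3  4  5  6  7  8  9 10 11 12 13 14
g(k):  0  0  0  0  0  1  1  1  1  1  0  2  2  2  2
So g(14) = 2.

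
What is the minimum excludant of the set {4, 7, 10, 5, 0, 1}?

The values 0, 1 are all present; 2 is the first non-negative integer missing from the set.

2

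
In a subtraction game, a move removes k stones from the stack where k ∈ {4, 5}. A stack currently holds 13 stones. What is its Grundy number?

1

Grundy values for subtraction set {4, 5}:
k:     0  1  2  3  4  5  6  7  8  9 10 11 12 13
g(k):  0  0  0  0  1  1  1  1  2  0  0  0  0  1
So g(13) = 1.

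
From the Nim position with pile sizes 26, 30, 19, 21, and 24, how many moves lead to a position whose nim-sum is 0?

Nim-sum: 26 XOR 30 XOR 19 XOR 21 XOR 24 = 26.
The overall nim-sum is X = 26. A pile of size p has a winning move iff p XOR X < p (reduce it to p XOR X).
  26: 26 XOR 26 = 0 < 26 — winning move (to 0).
  30: 30 XOR 26 = 4 < 30 — winning move (to 4).
  19: 19 XOR 26 = 9 < 19 — winning move (to 9).
  21: 21 XOR 26 = 15 < 21 — winning move (to 15).
  24: 24 XOR 26 = 2 < 24 — winning move (to 2).
That gives 5 winning moves.

5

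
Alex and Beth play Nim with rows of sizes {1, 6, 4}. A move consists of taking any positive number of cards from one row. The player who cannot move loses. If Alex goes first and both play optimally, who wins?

In binary:
  001  (1)
  110  (6)
  100  (4)
  ---
  011  (3)
The nim-sum is 3 ≠ 0, so this is an N-position: the player to move can win; Alex has a winning move.

Alex wins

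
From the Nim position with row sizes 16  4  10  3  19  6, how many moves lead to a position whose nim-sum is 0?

1

Nim-sum: 16 XOR 4 XOR 10 XOR 3 XOR 19 XOR 6 = 8.
The overall nim-sum is X = 8. A row of size p has a winning move iff p XOR X < p (reduce it to p XOR X).
  16: 16 XOR 8 = 24 ≥ 16 — no move.
  4: 4 XOR 8 = 12 ≥ 4 — no move.
  10: 10 XOR 8 = 2 < 10 — winning move (to 2).
  3: 3 XOR 8 = 11 ≥ 3 — no move.
  19: 19 XOR 8 = 27 ≥ 19 — no move.
  6: 6 XOR 8 = 14 ≥ 6 — no move.
That gives 1 winning move.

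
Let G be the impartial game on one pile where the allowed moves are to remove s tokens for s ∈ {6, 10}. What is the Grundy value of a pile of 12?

2

Compute g(0), g(1), … for moves {6, 10}:
g(0) = mex{} = 0
g(1) = mex{} = 0
g(2) = mex{} = 0
g(3) = mex{} = 0
g(4) = mex{} = 0
g(5) = mex{} = 0
g(6) = mex{0} = 1
g(7) = mex{0} = 1
g(8) = mex{0} = 1
g(9) = mex{0} = 1
g(10) = mex{0} = 1
g(11) = mex{0} = 1
g(12) = mex{0,1} = 2
So g(12) = 2.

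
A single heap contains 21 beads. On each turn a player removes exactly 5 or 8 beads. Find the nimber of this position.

1

Grundy values for subtraction set {5, 8}:
k:     0  1  2  3  4  5  6  7  8  9 10 11 12 13 14 15 16 17 18 19 20 21
g(k):  0  0  0  0  0  1  1  1  1  1  2  2  2  0  0  0  0  0  1  1  1  1
So g(21) = 1.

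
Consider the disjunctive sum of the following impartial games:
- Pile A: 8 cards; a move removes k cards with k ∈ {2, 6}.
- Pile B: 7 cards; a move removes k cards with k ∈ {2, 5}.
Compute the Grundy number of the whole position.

For pile A, compute g(0), g(1), … with moves {2, 6}:
g(0) = mex{} = 0
g(1) = mex{} = 0
g(2) = mex{0} = 1
g(3) = mex{0} = 1
g(4) = mex{1} = 0
g(5) = mex{1} = 0
g(6) = mex{0} = 1
g(7) = mex{0} = 1
g(8) = mex{1} = 0
So g(8) = 0.
Build the Grundy sequence for pile B with g(k) = mex{g(k−s) : s ∈ {2, 5}, s ≤ k}:
k:     0  1  2  3  4  5  6  7
g(k):  0  0  1  1  0  2  1  0
So g(7) = 0.
By the Sprague-Grundy theorem, the Grundy value of a sum of independent games is the XOR of the component values.
Combined value = 0 XOR 0 = 0.

0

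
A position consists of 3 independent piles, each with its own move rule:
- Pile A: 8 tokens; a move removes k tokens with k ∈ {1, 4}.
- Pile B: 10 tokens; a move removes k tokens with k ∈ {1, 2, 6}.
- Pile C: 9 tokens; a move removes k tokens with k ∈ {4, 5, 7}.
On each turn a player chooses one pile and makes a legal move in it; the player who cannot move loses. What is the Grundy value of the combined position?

For pile A, compute g(0), g(1), … with moves {1, 4}:
k:     0  1  2  3  4  5  6  7  8
g(k):  0  1  0  1  2  0  1  0  1
So g(8) = 1.
For pile B, compute g(0), g(1), … with moves {1, 2, 6}:
k:     0  1  2  3  4  5  6  7  8  9 10
g(k):  0  1  2  0  1  2  3  0  1  2  0
So g(10) = 0.
For pile C, compute g(0), g(1), … with moves {4, 5, 7}:
g(0) = mex{} = 0
g(1) = mex{} = 0
g(2) = mex{} = 0
g(3) = mex{} = 0
g(4) = mex{0} = 1
g(5) = mex{0} = 1
g(6) = mex{0} = 1
g(7) = mex{0} = 1
g(8) = mex{0,1} = 2
g(9) = mex{0,1} = 2
So g(9) = 2.
The value of a disjunctive sum is the nim-sum of the parts.
Combined value = 1 ⊕ 0 ⊕ 2 = 3.

3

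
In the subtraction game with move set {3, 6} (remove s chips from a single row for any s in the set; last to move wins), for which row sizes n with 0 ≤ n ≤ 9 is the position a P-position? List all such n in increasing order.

0, 1, 2, 9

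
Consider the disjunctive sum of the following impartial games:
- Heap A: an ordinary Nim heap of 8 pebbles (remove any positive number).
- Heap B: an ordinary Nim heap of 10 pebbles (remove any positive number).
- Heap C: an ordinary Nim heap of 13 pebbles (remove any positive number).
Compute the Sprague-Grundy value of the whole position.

15

Heap A is a plain Nim heap of size 8, so its Grundy value is 8.
Heap B is a plain Nim heap of size 10, so its Grundy value is 10.
Heap C is a plain Nim heap of size 13, so its Grundy value is 13.
By the Sprague-Grundy theorem, the Grundy value of a sum of independent games is the XOR of the component values.
Combined value = 8 ⊕ 10 ⊕ 13 = 15.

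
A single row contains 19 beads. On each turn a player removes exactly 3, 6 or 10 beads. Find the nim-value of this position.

2

Compute g(0), g(1), … for moves {3, 6, 10}:
k:     0  1  2  3  4  5  6  7  8  9 10 11 12 13 14 15 16 17 18 19
g(k):  0  0  0  1  1  1  2  2  2  0  3  3  1  0  0  2  1  1  0  2
So g(19) = 2.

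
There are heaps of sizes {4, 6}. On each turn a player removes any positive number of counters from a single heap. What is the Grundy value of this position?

Compute the nim-sum pairwise:
4 XOR 6 = 2

2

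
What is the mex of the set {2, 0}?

0 is in the set but 1 is not, so the mex is 1.

1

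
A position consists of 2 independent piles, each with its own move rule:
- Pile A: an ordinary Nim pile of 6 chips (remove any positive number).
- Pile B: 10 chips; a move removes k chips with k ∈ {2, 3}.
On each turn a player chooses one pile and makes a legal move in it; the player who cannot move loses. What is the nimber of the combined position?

Pile A is a plain Nim pile of size 6, so its Grundy value is 6.
For pile B, compute g(0), g(1), … with moves {2, 3}:
g(0) = mex{} = 0
g(1) = mex{} = 0
g(2) = mex{0} = 1
g(3) = mex{0} = 1
g(4) = mex{0,1} = 2
g(5) = mex{1} = 0
g(6) = mex{1,2} = 0
g(7) = mex{0,2} = 1
g(8) = mex{0} = 1
g(9) = mex{0,1} = 2
g(10) = mex{1} = 0
So g(10) = 0.
The value of a disjunctive sum is the nim-sum of the parts.
Combined value = 6 ⊕ 0 = 6.

6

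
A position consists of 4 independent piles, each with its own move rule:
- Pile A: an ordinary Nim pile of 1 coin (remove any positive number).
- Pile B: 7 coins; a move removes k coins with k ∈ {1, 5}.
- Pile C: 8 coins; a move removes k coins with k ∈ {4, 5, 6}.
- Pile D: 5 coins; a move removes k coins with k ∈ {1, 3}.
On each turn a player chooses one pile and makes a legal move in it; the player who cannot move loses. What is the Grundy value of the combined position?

3

Pile A is a plain Nim pile of size 1, so its Grundy value is 1.
For pile B, compute g(0), g(1), … with moves {1, 5}:
g(0) = mex{} = 0
g(1) = mex{0} = 1
g(2) = mex{1} = 0
g(3) = mex{0} = 1
g(4) = mex{1} = 0
g(5) = mex{0} = 1
g(6) = mex{1} = 0
g(7) = mex{0} = 1
So g(7) = 1.
Build the Grundy sequence for pile C with g(k) = mex{g(k−s) : s ∈ {4, 5, 6}, s ≤ k}:
g(0) = mex{} = 0
g(1) = mex{} = 0
g(2) = mex{} = 0
g(3) = mex{} = 0
g(4) = mex{0} = 1
g(5) = mex{0} = 1
g(6) = mex{0} = 1
g(7) = mex{0} = 1
g(8) = mex{0,1} = 2
So g(8) = 2.
Grundy values for pile D (subtraction set {1, 3}):
k:     0  1  2  3  4  5
g(k):  0  1  0  1  0  1
So g(5) = 1.
The value of a disjunctive sum is the nim-sum of the parts.
Combined value = 1 ⊕ 1 ⊕ 2 ⊕ 1 = 3.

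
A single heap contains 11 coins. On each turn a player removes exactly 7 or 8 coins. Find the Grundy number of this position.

Build the Grundy sequence with g(k) = mex{g(k−s) : s ∈ {7, 8}, s ≤ k}:
g(0) = mex{} = 0
g(1) = mex{} = 0
g(2) = mex{} = 0
g(3) = mex{} = 0
g(4) = mex{} = 0
g(5) = mex{} = 0
g(6) = mex{} = 0
g(7) = mex{0} = 1
g(8) = mex{0} = 1
g(9) = mex{0} = 1
g(10) = mex{0} = 1
g(11) = mex{0} = 1
So g(11) = 1.

1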